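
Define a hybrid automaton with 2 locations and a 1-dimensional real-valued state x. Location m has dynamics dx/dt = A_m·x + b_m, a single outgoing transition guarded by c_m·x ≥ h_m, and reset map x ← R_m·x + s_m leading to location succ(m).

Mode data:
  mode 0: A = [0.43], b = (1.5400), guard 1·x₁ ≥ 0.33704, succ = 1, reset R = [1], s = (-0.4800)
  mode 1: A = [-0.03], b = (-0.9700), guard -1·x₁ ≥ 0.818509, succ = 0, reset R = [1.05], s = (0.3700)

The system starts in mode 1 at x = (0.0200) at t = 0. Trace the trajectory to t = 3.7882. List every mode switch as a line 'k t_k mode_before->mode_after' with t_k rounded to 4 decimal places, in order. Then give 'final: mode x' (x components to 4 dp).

1 0.8753 1->0
2 1.4262 0->1
3 2.1332 1->0
4 2.6841 0->1
5 3.3911 1->0
final: 0 0.0863

Mode 1: guard c·x = 0.8185 hit at Δt = 0.8753 (t = 0.8753), x⁻ = (-0.8185) → reset → x⁺ = (-0.4894), jump to mode 0
Mode 0: guard c·x = 0.3370 hit at Δt = 0.5509 (t = 1.4262), x⁻ = (0.3370) → reset → x⁺ = (-0.1430), jump to mode 1
Mode 1: guard c·x = 0.8185 hit at Δt = 0.7070 (t = 2.1332), x⁻ = (-0.8185) → reset → x⁺ = (-0.4894), jump to mode 0
Mode 0: guard c·x = 0.3370 hit at Δt = 0.5509 (t = 2.6841), x⁻ = (0.3370) → reset → x⁺ = (-0.1430), jump to mode 1
Mode 1: guard c·x = 0.8185 hit at Δt = 0.7070 (t = 3.3911), x⁻ = (-0.8185) → reset → x⁺ = (-0.4894), jump to mode 0
Mode 0: flow for 0.3971 to horizon, guard not reached → x = (0.0863)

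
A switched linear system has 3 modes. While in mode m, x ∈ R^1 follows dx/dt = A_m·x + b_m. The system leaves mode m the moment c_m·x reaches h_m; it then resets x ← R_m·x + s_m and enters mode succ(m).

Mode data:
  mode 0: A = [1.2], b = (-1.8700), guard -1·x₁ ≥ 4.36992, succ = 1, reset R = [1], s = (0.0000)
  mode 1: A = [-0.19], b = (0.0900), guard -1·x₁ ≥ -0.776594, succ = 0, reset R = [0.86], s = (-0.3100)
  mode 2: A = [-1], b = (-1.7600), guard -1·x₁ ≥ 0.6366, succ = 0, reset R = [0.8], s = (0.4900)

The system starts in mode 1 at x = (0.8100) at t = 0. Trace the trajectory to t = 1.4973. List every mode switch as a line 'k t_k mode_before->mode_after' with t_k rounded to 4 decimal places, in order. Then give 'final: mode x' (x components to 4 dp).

Mode 1: guard c·x = -0.7766 hit at Δt = 0.5506 (t = 0.5506), x⁻ = (0.7766) → reset → x⁺ = (0.3579), jump to mode 0
Mode 0: flow for 0.9467 to horizon, guard not reached → x = (-2.1804)

1 0.5506 1->0
final: 0 -2.1804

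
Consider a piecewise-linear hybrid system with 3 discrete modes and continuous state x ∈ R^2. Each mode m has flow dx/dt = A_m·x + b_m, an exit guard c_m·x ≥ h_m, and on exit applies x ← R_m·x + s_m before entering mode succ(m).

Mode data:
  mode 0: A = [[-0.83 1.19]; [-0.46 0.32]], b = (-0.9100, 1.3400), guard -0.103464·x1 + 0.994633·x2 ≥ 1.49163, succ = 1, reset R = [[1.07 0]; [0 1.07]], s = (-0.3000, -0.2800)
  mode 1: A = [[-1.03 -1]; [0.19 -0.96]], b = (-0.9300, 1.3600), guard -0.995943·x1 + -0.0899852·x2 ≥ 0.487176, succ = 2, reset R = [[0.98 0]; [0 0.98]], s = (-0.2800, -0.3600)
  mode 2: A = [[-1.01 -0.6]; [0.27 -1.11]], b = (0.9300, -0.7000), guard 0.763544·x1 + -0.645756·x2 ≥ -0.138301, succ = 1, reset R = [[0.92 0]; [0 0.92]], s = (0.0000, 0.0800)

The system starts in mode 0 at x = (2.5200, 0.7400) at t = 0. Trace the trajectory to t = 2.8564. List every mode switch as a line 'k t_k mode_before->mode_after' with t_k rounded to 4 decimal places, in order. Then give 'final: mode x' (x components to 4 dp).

1 1.0381 0->1
2 1.7420 1->2
3 2.4452 2->1
final: 1 -0.5042 0.5521

Mode 0: guard c·x = 1.4916 hit at Δt = 1.0381 (t = 1.0381), x⁻ = (1.4174, 1.6471) → reset → x⁺ = (1.2166, 1.4824), jump to mode 1
Mode 1: guard c·x = 0.4872 hit at Δt = 0.7039 (t = 1.7420), x⁻ = (-0.6209, 1.4584) → reset → x⁺ = (-0.8885, 1.0692), jump to mode 2
Mode 2: guard c·x = -0.1383 hit at Δt = 0.7032 (t = 2.4452), x⁻ = (-0.1041, 0.0911) → reset → x⁺ = (-0.0958, 0.1638), jump to mode 1
Mode 1: flow for 0.4112 to horizon, guard not reached → x = (-0.5042, 0.5521)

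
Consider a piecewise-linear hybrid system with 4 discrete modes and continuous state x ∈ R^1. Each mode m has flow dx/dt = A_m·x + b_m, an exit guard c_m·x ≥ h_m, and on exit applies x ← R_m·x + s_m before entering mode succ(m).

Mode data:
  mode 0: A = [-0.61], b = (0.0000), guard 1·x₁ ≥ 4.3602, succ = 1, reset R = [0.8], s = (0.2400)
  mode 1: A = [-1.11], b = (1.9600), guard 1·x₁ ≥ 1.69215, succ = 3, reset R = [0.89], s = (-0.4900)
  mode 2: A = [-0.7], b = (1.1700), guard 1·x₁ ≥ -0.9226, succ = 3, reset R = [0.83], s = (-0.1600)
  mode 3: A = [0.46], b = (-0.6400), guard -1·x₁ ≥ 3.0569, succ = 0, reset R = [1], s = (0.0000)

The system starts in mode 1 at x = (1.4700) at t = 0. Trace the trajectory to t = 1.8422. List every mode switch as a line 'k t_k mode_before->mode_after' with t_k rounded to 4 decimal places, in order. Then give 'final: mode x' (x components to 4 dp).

Mode 1: guard c·x = 1.6922 hit at Δt = 1.2529 (t = 1.2529), x⁻ = (1.6921) → reset → x⁺ = (1.0160), jump to mode 3
Mode 3: flow for 0.5893 to horizon, guard not reached → x = (0.8992)

1 1.2529 1->3
final: 3 0.8992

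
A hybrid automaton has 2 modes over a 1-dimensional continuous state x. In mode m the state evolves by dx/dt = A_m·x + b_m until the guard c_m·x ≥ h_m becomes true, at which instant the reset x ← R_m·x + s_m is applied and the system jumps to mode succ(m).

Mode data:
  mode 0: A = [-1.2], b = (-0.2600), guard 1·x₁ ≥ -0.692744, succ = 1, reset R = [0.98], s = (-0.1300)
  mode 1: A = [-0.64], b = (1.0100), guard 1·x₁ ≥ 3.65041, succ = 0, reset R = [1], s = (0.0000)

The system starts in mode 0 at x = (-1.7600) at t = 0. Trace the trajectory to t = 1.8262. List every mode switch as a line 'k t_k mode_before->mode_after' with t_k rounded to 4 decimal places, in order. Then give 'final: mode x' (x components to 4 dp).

Mode 0: guard c·x = -0.6927 hit at Δt = 0.9801 (t = 0.9801), x⁻ = (-0.6927) → reset → x⁺ = (-0.8089), jump to mode 1
Mode 1: flow for 0.8461 to horizon, guard not reached → x = (0.1892)

1 0.9801 0->1
final: 1 0.1892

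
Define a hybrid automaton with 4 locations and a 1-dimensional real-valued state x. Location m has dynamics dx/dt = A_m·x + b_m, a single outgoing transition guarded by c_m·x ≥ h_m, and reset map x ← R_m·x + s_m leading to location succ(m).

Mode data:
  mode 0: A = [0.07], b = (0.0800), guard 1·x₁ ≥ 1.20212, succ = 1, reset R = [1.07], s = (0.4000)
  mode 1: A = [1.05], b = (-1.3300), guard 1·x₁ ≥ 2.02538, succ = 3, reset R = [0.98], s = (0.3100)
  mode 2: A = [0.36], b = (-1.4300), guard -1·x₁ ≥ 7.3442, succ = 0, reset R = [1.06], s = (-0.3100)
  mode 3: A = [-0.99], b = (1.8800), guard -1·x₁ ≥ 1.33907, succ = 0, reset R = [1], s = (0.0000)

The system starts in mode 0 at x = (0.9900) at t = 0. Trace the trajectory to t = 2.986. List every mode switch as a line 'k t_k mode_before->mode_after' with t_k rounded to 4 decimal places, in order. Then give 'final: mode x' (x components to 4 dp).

1 1.3545 0->1
2 1.9186 1->3
final: 3 2.0366

Mode 0: guard c·x = 1.2021 hit at Δt = 1.3545 (t = 1.3545), x⁻ = (1.2021) → reset → x⁺ = (1.6863), jump to mode 1
Mode 1: guard c·x = 2.0254 hit at Δt = 0.5641 (t = 1.9186), x⁻ = (2.0254) → reset → x⁺ = (2.2949), jump to mode 3
Mode 3: flow for 1.0674 to horizon, guard not reached → x = (2.0366)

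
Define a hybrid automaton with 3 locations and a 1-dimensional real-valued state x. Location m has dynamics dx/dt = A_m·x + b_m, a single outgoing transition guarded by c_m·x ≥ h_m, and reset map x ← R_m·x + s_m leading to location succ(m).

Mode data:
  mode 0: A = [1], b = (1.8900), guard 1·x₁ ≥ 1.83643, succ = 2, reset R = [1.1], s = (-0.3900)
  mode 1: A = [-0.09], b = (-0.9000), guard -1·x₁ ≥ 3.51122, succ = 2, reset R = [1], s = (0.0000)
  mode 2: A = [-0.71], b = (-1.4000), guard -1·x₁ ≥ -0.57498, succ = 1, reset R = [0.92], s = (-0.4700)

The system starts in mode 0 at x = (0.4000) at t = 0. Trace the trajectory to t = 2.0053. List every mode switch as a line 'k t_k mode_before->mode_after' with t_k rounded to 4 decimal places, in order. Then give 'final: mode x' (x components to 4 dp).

Mode 0: guard c·x = 1.8364 hit at Δt = 0.4869 (t = 0.4869), x⁻ = (1.8364) → reset → x⁺ = (1.6301), jump to mode 2
Mode 2: guard c·x = -0.5750 hit at Δt = 0.4882 (t = 0.9751), x⁻ = (0.5750) → reset → x⁺ = (0.0590), jump to mode 1
Mode 1: flow for 1.0302 to horizon, guard not reached → x = (-0.8317)

1 0.4869 0->2
2 0.9751 2->1
final: 1 -0.8317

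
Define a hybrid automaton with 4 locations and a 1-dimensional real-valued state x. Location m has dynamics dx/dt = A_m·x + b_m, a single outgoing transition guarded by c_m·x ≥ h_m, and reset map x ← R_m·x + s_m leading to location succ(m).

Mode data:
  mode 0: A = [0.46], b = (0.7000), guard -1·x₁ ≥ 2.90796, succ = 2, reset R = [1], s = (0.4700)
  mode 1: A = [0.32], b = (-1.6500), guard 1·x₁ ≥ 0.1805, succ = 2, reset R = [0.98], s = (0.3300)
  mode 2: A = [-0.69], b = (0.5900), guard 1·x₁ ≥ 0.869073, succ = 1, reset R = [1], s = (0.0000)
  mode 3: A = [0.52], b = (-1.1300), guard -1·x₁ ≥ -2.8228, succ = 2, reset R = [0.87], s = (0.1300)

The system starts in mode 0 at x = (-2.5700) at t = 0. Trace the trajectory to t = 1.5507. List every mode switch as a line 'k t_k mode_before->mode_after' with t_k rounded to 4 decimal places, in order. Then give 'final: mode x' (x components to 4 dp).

1 0.6075 0->2
final: 2 -0.8626

Mode 0: guard c·x = 2.9080 hit at Δt = 0.6075 (t = 0.6075), x⁻ = (-2.9080) → reset → x⁺ = (-2.4380), jump to mode 2
Mode 2: flow for 0.9432 to horizon, guard not reached → x = (-0.8626)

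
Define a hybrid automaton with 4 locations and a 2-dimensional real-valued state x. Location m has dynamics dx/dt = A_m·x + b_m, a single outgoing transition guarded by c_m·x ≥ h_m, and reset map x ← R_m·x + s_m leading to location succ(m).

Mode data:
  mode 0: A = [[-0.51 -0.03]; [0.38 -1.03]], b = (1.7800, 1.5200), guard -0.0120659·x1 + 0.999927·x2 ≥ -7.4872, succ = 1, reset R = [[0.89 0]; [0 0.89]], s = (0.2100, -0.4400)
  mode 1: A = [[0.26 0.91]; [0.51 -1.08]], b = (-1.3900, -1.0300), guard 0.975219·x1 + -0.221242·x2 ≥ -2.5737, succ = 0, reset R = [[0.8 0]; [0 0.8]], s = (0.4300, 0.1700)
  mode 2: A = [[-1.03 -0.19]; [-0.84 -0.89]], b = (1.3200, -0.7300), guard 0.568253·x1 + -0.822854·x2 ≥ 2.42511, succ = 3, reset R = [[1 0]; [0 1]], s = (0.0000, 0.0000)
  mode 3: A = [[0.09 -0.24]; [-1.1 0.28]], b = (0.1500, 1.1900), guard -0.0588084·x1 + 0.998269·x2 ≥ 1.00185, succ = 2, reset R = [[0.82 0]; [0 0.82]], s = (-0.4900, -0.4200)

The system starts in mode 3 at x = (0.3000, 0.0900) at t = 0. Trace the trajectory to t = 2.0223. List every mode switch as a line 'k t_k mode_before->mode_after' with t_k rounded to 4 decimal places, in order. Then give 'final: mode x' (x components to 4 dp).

1 0.9683 3->2
final: 2 0.8025 -0.5919

Mode 3: guard c·x = 1.0018 hit at Δt = 0.9683 (t = 0.9683), x⁻ = (0.3495, 1.0242) → reset → x⁺ = (-0.2034, 0.4198), jump to mode 2
Mode 2: flow for 1.0540 to horizon, guard not reached → x = (0.8025, -0.5919)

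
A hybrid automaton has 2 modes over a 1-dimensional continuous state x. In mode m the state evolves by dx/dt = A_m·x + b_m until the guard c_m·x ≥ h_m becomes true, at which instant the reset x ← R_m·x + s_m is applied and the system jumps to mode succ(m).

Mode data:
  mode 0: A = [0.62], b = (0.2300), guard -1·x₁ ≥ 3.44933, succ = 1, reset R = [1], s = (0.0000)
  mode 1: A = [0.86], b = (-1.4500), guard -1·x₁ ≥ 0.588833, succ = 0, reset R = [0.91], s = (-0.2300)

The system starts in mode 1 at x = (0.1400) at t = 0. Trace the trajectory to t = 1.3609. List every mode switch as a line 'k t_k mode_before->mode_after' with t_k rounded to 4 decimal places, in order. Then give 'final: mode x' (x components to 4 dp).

1 0.4491 1->0
final: 0 -1.0659

Mode 1: guard c·x = 0.5888 hit at Δt = 0.4491 (t = 0.4491), x⁻ = (-0.5888) → reset → x⁺ = (-0.7658), jump to mode 0
Mode 0: flow for 0.9118 to horizon, guard not reached → x = (-1.0659)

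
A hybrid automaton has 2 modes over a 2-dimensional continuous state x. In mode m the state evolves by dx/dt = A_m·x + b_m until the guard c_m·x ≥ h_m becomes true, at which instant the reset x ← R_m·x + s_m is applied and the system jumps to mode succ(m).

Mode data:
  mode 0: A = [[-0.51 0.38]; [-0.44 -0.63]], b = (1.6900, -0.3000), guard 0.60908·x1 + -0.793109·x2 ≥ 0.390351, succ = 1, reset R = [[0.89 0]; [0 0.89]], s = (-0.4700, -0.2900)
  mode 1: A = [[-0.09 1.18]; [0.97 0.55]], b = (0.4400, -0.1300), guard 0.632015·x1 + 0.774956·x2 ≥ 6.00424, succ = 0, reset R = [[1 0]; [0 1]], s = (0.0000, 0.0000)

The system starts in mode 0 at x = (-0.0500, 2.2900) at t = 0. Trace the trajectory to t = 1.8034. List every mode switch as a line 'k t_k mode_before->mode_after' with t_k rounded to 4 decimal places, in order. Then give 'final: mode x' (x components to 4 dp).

1 0.9310 0->1
final: 1 2.3470 2.0807

Mode 0: guard c·x = 0.3904 hit at Δt = 0.9310 (t = 0.9310), x⁻ = (1.6286, 0.7585) → reset → x⁺ = (0.9794, 0.3851), jump to mode 1
Mode 1: flow for 0.8724 to horizon, guard not reached → x = (2.3470, 2.0807)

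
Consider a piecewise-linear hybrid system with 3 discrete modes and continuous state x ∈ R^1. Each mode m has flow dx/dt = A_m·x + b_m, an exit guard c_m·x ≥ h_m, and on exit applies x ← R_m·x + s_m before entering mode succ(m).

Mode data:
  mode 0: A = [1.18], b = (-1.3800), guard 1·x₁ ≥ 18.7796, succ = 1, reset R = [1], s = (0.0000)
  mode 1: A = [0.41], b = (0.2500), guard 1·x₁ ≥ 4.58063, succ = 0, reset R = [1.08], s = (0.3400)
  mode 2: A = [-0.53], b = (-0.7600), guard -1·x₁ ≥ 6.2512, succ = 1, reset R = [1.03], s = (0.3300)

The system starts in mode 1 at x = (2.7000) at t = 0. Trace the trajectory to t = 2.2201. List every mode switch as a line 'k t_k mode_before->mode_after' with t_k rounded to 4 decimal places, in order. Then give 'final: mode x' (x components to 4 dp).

Mode 1: guard c·x = 4.5806 hit at Δt = 1.0974 (t = 1.0974), x⁻ = (4.5806) → reset → x⁺ = (5.2871), jump to mode 0
Mode 0: flow for 1.1227 to horizon, guard not reached → x = (16.6573)

1 1.0974 1->0
final: 0 16.6573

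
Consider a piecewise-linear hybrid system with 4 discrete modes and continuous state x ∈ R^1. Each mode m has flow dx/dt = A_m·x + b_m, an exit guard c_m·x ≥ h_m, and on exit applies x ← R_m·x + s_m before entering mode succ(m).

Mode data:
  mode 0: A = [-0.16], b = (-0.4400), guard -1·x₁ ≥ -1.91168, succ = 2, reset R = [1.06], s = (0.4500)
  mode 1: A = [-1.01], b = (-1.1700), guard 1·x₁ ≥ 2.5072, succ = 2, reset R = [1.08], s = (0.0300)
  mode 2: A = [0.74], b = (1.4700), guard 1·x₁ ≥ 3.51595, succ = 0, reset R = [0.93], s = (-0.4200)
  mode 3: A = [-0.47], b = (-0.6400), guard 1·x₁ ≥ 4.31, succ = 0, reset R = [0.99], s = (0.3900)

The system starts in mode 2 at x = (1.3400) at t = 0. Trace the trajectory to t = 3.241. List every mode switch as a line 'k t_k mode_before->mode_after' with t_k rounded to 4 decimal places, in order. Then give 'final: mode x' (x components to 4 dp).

1 0.6801 2->0
2 1.8261 0->2
3 2.1091 2->0
final: 0 1.9222

Mode 2: guard c·x = 3.5160 hit at Δt = 0.6801 (t = 0.6801), x⁻ = (3.5160) → reset → x⁺ = (2.8498), jump to mode 0
Mode 0: guard c·x = -1.9117 hit at Δt = 1.1460 (t = 1.8261), x⁻ = (1.9117) → reset → x⁺ = (2.4764), jump to mode 2
Mode 2: guard c·x = 3.5160 hit at Δt = 0.2830 (t = 2.1091), x⁻ = (3.5159) → reset → x⁺ = (2.8498), jump to mode 0
Mode 0: flow for 1.1319 to horizon, guard not reached → x = (1.9222)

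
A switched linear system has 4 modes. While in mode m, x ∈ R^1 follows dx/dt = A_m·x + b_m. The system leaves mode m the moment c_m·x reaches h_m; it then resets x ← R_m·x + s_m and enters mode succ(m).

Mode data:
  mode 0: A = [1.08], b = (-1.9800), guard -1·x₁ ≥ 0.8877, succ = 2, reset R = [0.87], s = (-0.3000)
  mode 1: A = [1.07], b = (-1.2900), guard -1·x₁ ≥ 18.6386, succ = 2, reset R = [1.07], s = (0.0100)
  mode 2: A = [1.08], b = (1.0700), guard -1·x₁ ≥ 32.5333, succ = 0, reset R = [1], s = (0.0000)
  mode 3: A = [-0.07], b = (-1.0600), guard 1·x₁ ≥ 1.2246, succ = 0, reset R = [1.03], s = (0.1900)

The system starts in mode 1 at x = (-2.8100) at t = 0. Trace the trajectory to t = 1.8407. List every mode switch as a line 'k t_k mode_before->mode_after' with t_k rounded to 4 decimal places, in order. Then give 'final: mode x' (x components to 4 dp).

Mode 1: guard c·x = 18.6386 hit at Δt = 1.4932 (t = 1.4932), x⁻ = (-18.6386) → reset → x⁺ = (-19.9333), jump to mode 2
Mode 2: flow for 0.3475 to horizon, guard not reached → x = (-28.5603)

1 1.4932 1->2
final: 2 -28.5603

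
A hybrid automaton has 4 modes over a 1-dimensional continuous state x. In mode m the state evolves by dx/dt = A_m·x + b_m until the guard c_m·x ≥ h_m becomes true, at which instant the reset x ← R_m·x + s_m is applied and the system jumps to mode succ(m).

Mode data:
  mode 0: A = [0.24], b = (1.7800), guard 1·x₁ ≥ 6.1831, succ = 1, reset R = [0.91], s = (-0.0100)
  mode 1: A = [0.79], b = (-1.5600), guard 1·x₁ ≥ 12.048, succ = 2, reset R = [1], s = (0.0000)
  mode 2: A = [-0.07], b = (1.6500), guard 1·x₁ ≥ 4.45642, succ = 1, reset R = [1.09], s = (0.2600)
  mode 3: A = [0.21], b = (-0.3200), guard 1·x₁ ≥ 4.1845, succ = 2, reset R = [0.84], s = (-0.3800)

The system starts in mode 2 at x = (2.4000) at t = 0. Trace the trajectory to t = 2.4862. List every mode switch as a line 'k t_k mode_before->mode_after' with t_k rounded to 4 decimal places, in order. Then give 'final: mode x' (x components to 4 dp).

Mode 2: guard c·x = 4.4564 hit at Δt = 1.4597 (t = 1.4597), x⁻ = (4.4564) → reset → x⁺ = (5.1175), jump to mode 1
Mode 1: flow for 1.0265 to horizon, guard not reached → x = (9.0461)

1 1.4597 2->1
final: 1 9.0461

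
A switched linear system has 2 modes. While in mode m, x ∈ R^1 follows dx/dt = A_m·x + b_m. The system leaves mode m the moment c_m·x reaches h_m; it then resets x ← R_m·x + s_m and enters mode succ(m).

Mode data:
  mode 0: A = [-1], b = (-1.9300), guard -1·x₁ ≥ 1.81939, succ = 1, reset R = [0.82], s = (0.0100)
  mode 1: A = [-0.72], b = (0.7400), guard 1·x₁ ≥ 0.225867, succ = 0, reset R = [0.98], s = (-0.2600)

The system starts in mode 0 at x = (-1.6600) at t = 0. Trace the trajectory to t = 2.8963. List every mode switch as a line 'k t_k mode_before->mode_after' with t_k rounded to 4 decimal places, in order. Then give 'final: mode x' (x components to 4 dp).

1 0.8924 0->1
2 2.4770 1->0
final: 0 -0.6864

Mode 0: guard c·x = 1.8194 hit at Δt = 0.8924 (t = 0.8924), x⁻ = (-1.8194) → reset → x⁺ = (-1.4819), jump to mode 1
Mode 1: guard c·x = 0.2259 hit at Δt = 1.5846 (t = 2.4770), x⁻ = (0.2259) → reset → x⁺ = (-0.0387), jump to mode 0
Mode 0: flow for 0.4193 to horizon, guard not reached → x = (-0.6864)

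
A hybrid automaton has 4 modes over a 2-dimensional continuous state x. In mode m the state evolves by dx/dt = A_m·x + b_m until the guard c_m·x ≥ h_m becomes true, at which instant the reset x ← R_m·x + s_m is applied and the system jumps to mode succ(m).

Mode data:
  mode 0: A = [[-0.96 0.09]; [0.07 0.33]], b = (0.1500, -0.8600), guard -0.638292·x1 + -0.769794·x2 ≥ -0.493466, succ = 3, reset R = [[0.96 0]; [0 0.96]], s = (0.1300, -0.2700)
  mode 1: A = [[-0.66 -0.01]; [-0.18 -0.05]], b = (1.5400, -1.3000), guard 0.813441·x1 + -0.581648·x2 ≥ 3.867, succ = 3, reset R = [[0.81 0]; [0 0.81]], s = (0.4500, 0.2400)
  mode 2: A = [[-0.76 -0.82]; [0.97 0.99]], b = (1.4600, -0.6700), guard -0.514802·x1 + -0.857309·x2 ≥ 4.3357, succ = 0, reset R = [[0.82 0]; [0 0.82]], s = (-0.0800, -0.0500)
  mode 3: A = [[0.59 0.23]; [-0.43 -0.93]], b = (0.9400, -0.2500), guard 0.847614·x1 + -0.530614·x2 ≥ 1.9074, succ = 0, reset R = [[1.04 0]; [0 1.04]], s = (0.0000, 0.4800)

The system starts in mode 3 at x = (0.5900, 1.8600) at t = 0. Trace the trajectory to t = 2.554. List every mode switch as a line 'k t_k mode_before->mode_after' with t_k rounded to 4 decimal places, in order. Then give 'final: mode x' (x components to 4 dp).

Mode 3: guard c·x = 1.9074 hit at Δt = 0.8969 (t = 0.8969), x⁻ = (2.4037, 0.2451) → reset → x⁺ = (2.4999, 0.7349), jump to mode 0
Mode 0: guard c·x = -0.4935 hit at Δt = 1.2806 (t = 2.1775), x⁻ = (0.8609, -0.0728) → reset → x⁺ = (0.9565, -0.3399), jump to mode 3
Mode 3: flow for 0.3765 to horizon, guard not reached → x = (1.5510, -0.4912)

1 0.8969 3->0
2 2.1775 0->3
final: 3 1.5510 -0.4912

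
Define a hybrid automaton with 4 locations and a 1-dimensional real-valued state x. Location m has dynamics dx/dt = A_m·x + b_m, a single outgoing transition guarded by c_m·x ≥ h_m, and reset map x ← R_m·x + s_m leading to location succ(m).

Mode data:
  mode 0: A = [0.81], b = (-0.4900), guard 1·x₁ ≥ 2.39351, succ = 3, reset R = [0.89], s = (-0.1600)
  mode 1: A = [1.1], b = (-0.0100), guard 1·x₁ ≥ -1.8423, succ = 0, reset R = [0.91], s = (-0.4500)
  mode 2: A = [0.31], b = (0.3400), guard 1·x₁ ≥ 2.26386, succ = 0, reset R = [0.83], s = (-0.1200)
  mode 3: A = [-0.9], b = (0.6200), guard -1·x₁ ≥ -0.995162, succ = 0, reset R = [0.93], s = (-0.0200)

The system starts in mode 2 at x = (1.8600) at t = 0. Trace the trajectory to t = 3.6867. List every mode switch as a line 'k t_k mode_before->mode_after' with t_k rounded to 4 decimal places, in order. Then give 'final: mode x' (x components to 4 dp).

Mode 2: guard c·x = 2.2639 hit at Δt = 0.4130 (t = 0.4130), x⁻ = (2.2639) → reset → x⁺ = (1.7590), jump to mode 0
Mode 0: guard c·x = 2.3935 hit at Δt = 0.5409 (t = 0.9539), x⁻ = (2.3935) → reset → x⁺ = (1.9702), jump to mode 3
Mode 3: guard c·x = -0.9952 hit at Δt = 1.5902 (t = 2.5441), x⁻ = (0.9952) → reset → x⁺ = (0.9055), jump to mode 0
Mode 0: flow for 1.1426 to horizon, guard not reached → x = (1.3633)

1 0.4130 2->0
2 0.9539 0->3
3 2.5441 3->0
final: 0 1.3633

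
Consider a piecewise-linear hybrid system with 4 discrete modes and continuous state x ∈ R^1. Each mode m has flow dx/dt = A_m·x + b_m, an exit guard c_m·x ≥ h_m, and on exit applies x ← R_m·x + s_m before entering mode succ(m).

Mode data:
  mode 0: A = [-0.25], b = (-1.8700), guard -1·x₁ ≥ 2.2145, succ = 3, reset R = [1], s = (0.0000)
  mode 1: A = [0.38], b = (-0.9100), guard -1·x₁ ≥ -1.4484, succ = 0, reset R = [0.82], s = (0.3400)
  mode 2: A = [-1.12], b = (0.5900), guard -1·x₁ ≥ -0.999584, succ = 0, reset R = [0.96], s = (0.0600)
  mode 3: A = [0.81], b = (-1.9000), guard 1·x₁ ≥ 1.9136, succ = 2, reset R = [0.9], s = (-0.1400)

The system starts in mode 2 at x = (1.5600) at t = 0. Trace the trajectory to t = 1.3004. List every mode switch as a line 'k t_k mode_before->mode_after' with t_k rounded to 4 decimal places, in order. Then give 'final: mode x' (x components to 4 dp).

1 0.6980 2->0
final: 0 -0.1687

Mode 2: guard c·x = -0.9996 hit at Δt = 0.6980 (t = 0.6980), x⁻ = (0.9996) → reset → x⁺ = (1.0196), jump to mode 0
Mode 0: flow for 0.6024 to horizon, guard not reached → x = (-0.1687)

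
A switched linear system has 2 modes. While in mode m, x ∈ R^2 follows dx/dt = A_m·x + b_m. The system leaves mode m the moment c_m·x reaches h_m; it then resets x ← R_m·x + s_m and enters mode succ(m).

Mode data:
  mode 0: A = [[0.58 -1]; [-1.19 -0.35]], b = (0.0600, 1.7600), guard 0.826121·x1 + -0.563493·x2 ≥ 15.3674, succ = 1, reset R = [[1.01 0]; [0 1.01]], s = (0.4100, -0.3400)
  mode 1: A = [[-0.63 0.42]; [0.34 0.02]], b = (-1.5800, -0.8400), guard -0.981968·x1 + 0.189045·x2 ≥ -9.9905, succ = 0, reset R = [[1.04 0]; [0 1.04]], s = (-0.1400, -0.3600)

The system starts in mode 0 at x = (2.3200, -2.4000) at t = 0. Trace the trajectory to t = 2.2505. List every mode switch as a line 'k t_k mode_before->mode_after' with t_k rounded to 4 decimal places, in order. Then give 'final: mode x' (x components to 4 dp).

Mode 0: guard c·x = 15.3674 hit at Δt = 1.3423 (t = 1.3423), x⁻ = (12.9784, -8.2443) → reset → x⁺ = (13.5182, -8.6668), jump to mode 1
Mode 1: guard c·x = -9.9905 hit at Δt = 0.4035 (t = 1.7458), x⁻ = (8.7182, -7.5615) → reset → x⁺ = (8.9270, -8.2240), jump to mode 0
Mode 0: guard c·x = 15.3674 hit at Δt = 0.2021 (t = 1.9479), x⁻ = (11.9614, -9.7354) → reset → x⁺ = (12.4910, -10.1728), jump to mode 1
Mode 1: flow for 0.3026 to horizon, guard not reached → x = (8.7604, -9.3998)

1 1.3423 0->1
2 1.7458 1->0
3 1.9479 0->1
final: 1 8.7604 -9.3998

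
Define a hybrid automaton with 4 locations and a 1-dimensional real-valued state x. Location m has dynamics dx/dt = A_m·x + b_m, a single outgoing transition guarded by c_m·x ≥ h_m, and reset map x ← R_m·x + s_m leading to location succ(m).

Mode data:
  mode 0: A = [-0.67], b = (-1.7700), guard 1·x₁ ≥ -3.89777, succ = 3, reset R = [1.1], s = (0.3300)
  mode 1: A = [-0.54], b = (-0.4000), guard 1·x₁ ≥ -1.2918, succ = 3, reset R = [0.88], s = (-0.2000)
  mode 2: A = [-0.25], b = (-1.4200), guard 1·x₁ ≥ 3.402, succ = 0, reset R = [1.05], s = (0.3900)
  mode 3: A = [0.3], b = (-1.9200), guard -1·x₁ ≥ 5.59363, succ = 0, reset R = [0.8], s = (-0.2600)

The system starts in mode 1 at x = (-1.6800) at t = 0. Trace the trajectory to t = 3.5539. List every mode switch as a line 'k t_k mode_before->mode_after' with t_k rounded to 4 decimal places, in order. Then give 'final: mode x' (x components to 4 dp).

1 0.9875 1->3
2 2.4488 3->0
3 3.2111 0->3
final: 3 -5.0794

Mode 1: guard c·x = -1.2918 hit at Δt = 0.9875 (t = 0.9875), x⁻ = (-1.2918) → reset → x⁺ = (-1.3368), jump to mode 3
Mode 3: guard c·x = 5.5936 hit at Δt = 1.4613 (t = 2.4488), x⁻ = (-5.5936) → reset → x⁺ = (-4.7349), jump to mode 0
Mode 0: guard c·x = -3.8978 hit at Δt = 0.7623 (t = 3.2111), x⁻ = (-3.8978) → reset → x⁺ = (-3.9575), jump to mode 3
Mode 3: flow for 0.3428 to horizon, guard not reached → x = (-5.0794)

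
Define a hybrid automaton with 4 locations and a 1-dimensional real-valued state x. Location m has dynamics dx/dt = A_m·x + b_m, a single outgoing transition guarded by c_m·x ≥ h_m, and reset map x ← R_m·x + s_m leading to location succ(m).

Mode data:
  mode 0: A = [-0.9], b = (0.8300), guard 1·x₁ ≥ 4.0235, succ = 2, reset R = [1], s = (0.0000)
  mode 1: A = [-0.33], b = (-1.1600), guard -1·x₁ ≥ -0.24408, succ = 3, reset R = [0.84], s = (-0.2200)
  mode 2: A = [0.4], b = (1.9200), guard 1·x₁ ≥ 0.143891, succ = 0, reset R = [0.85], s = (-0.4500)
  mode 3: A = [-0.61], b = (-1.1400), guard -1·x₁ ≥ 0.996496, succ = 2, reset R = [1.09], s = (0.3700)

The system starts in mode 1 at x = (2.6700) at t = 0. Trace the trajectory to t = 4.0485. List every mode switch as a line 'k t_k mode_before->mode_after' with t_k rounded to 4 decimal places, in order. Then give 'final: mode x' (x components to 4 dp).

Mode 1: guard c·x = -0.2441 hit at Δt = 1.5089 (t = 1.5089), x⁻ = (0.2441) → reset → x⁺ = (-0.0150), jump to mode 3
Mode 3: guard c·x = 0.9965 hit at Δt = 1.2358 (t = 2.7447), x⁻ = (-0.9965) → reset → x⁺ = (-0.7162), jump to mode 2
Mode 2: guard c·x = 0.1439 hit at Δt = 0.4778 (t = 3.2225), x⁻ = (0.1439) → reset → x⁺ = (-0.3277), jump to mode 0
Mode 0: flow for 0.8260 to horizon, guard not reached → x = (0.3279)

1 1.5089 1->3
2 2.7447 3->2
3 3.2225 2->0
final: 0 0.3279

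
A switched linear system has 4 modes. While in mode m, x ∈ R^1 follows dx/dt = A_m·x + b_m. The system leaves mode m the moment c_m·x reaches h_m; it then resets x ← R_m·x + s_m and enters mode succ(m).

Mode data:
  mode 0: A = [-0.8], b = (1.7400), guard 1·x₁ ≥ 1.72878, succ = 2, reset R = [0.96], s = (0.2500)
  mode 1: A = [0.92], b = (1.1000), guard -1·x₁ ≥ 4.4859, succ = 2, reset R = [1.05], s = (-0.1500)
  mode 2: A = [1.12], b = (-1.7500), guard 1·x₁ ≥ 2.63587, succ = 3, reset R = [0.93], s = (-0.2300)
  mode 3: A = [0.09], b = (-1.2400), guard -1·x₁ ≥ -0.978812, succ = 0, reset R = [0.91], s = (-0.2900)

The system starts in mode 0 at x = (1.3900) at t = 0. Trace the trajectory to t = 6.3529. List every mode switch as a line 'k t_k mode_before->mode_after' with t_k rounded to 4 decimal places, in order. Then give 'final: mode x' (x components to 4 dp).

1 0.7061 0->2
2 1.7140 2->3
3 2.8487 3->0
4 4.4246 0->2
5 5.4325 2->3
final: 3 1.2234

Mode 0: guard c·x = 1.7288 hit at Δt = 0.7061 (t = 0.7061), x⁻ = (1.7288) → reset → x⁺ = (1.9096), jump to mode 2
Mode 2: guard c·x = 2.6359 hit at Δt = 1.0079 (t = 1.7140), x⁻ = (2.6359) → reset → x⁺ = (2.2214), jump to mode 3
Mode 3: guard c·x = -0.9788 hit at Δt = 1.1347 (t = 2.8487), x⁻ = (0.9788) → reset → x⁺ = (0.6007), jump to mode 0
Mode 0: guard c·x = 1.7288 hit at Δt = 1.5759 (t = 4.4246), x⁻ = (1.7288) → reset → x⁺ = (1.9096), jump to mode 2
Mode 2: guard c·x = 2.6359 hit at Δt = 1.0079 (t = 5.4325), x⁻ = (2.6359) → reset → x⁺ = (2.2214), jump to mode 3
Mode 3: flow for 0.9204 to horizon, guard not reached → x = (1.2234)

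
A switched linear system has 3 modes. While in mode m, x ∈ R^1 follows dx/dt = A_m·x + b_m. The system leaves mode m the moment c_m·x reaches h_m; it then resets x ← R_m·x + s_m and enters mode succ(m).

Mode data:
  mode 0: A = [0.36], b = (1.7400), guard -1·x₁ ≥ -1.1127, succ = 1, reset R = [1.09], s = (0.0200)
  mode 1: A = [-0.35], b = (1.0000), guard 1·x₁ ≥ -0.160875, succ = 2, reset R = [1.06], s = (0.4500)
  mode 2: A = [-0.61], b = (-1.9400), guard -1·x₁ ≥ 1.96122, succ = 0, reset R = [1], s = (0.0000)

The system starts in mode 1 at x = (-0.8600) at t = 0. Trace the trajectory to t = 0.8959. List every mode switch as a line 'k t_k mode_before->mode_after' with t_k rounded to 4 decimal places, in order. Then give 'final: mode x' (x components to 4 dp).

Mode 1: guard c·x = -0.1609 hit at Δt = 0.5953 (t = 0.5953), x⁻ = (-0.1609) → reset → x⁺ = (0.2795), jump to mode 2
Mode 2: flow for 0.3006 to horizon, guard not reached → x = (-0.3002)

1 0.5953 1->2
final: 2 -0.3002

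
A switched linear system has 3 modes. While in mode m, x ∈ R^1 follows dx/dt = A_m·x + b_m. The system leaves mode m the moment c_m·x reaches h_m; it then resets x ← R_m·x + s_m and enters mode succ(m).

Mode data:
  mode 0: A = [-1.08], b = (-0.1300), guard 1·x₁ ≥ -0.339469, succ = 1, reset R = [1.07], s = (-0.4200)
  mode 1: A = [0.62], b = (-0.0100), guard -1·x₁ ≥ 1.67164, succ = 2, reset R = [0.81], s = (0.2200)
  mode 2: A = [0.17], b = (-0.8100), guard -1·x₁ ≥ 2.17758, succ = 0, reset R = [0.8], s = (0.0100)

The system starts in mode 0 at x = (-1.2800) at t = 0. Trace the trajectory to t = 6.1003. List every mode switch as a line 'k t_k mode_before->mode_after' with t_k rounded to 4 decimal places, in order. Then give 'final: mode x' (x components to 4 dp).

Mode 0: guard c·x = -0.3395 hit at Δt = 1.5429 (t = 1.5429), x⁻ = (-0.3395) → reset → x⁺ = (-0.7832), jump to mode 1
Mode 1: guard c·x = 1.6716 hit at Δt = 1.2054 (t = 2.7483), x⁻ = (-1.6716) → reset → x⁺ = (-1.1340), jump to mode 2
Mode 2: guard c·x = 2.1776 hit at Δt = 0.9582 (t = 3.7065), x⁻ = (-2.1776) → reset → x⁺ = (-1.7321), jump to mode 0
Mode 0: guard c·x = -0.3395 hit at Δt = 1.8477 (t = 5.5542), x⁻ = (-0.3395) → reset → x⁺ = (-0.7832), jump to mode 1
Mode 1: flow for 0.5461 to horizon, guard not reached → x = (-1.1053)

1 1.5429 0->1
2 2.7483 1->2
3 3.7065 2->0
4 5.5542 0->1
final: 1 -1.1053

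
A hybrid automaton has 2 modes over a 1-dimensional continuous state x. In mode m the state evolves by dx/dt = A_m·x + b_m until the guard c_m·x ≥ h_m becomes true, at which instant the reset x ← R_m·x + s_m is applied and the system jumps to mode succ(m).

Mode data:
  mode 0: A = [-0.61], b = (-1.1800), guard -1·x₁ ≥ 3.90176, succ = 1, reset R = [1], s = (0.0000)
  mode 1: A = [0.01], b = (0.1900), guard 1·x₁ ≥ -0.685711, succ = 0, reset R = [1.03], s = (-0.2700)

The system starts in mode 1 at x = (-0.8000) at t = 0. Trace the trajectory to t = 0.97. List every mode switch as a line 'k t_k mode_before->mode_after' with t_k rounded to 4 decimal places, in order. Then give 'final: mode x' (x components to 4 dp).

Mode 1: guard c·x = -0.6857 hit at Δt = 0.6260 (t = 0.6260), x⁻ = (-0.6857) → reset → x⁺ = (-0.9763), jump to mode 0
Mode 0: flow for 0.3440 to horizon, guard not reached → x = (-1.1576)

1 0.6260 1->0
final: 0 -1.1576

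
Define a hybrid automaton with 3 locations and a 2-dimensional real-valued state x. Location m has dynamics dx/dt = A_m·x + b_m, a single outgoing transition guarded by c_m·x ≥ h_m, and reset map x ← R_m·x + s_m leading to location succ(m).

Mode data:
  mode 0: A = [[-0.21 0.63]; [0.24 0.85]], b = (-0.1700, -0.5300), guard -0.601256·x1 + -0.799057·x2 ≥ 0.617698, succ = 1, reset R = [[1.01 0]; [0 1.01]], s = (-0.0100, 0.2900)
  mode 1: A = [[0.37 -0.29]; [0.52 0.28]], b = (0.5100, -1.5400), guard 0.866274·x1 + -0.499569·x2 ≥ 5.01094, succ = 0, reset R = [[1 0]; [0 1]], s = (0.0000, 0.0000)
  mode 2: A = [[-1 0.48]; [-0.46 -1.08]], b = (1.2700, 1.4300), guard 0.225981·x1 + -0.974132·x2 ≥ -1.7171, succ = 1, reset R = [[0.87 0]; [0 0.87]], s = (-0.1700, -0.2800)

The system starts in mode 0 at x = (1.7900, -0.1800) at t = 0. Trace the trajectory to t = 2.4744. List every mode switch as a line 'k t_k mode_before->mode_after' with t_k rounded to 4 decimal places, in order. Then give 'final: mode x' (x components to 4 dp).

1 1.4854 0->1
final: 1 2.0517 -2.2951

Mode 0: guard c·x = 0.6177 hit at Δt = 1.4854 (t = 1.4854), x⁻ = (0.6161, -1.2367) → reset → x⁺ = (0.6123, -0.9590), jump to mode 1
Mode 1: flow for 0.9890 to horizon, guard not reached → x = (2.0517, -2.2951)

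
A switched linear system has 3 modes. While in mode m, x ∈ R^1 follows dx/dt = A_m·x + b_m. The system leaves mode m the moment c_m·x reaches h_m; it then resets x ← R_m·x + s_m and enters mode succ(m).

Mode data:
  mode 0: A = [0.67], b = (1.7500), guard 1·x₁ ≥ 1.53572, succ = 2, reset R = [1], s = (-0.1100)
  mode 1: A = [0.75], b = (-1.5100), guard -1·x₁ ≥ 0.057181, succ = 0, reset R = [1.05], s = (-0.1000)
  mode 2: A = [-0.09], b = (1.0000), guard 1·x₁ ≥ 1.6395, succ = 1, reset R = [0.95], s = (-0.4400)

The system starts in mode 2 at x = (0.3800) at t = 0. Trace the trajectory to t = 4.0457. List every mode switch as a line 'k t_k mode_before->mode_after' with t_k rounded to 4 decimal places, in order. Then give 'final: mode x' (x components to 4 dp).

1 1.3872 2->1
2 2.5043 1->0
3 3.2889 0->2
4 3.5369 2->1
final: 1 0.7013

Mode 2: guard c·x = 1.6395 hit at Δt = 1.3872 (t = 1.3872), x⁻ = (1.6395) → reset → x⁺ = (1.1175), jump to mode 1
Mode 1: guard c·x = 0.0572 hit at Δt = 1.1171 (t = 2.5043), x⁻ = (-0.0572) → reset → x⁺ = (-0.1600), jump to mode 0
Mode 0: guard c·x = 1.5357 hit at Δt = 0.7846 (t = 3.2889), x⁻ = (1.5357) → reset → x⁺ = (1.4257), jump to mode 2
Mode 2: guard c·x = 1.6395 hit at Δt = 0.2480 (t = 3.5369), x⁻ = (1.6395) → reset → x⁺ = (1.1175), jump to mode 1
Mode 1: flow for 0.5088 to horizon, guard not reached → x = (0.7013)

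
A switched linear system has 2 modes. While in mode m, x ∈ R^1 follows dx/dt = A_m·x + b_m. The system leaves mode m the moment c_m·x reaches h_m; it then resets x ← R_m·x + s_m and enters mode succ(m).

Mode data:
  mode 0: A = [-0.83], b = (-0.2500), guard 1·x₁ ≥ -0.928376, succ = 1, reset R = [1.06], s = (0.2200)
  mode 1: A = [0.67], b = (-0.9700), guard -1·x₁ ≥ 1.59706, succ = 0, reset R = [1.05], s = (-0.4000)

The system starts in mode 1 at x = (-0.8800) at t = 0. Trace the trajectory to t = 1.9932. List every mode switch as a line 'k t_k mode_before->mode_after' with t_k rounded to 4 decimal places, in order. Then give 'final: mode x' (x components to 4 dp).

Mode 1: guard c·x = 1.5971 hit at Δt = 0.4008 (t = 0.4008), x⁻ = (-1.5971) → reset → x⁺ = (-2.0769), jump to mode 0
Mode 0: guard c·x = -0.9284 hit at Δt = 1.2539 (t = 1.6547), x⁻ = (-0.9284) → reset → x⁺ = (-0.7641), jump to mode 1
Mode 1: flow for 0.3385 to horizon, guard not reached → x = (-1.3272)

1 0.4008 1->0
2 1.6547 0->1
final: 1 -1.3272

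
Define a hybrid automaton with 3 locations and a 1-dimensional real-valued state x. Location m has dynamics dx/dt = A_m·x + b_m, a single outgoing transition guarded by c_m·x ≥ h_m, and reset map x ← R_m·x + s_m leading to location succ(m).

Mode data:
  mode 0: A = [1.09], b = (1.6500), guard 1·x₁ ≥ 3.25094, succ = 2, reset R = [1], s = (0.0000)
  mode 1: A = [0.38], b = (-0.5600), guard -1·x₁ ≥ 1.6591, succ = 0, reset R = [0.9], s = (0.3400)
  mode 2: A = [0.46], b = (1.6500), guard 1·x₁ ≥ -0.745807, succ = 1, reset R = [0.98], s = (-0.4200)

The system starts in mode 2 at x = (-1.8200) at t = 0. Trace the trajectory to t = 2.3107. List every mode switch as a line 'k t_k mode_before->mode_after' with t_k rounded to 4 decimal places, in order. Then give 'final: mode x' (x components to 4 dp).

1 1.0325 2->1
2 1.4983 1->0
final: 0 -0.6396

Mode 2: guard c·x = -0.7458 hit at Δt = 1.0325 (t = 1.0325), x⁻ = (-0.7458) → reset → x⁺ = (-1.1509), jump to mode 1
Mode 1: guard c·x = 1.6591 hit at Δt = 0.4658 (t = 1.4983), x⁻ = (-1.6591) → reset → x⁺ = (-1.1532), jump to mode 0
Mode 0: flow for 0.8124 to horizon, guard not reached → x = (-0.6396)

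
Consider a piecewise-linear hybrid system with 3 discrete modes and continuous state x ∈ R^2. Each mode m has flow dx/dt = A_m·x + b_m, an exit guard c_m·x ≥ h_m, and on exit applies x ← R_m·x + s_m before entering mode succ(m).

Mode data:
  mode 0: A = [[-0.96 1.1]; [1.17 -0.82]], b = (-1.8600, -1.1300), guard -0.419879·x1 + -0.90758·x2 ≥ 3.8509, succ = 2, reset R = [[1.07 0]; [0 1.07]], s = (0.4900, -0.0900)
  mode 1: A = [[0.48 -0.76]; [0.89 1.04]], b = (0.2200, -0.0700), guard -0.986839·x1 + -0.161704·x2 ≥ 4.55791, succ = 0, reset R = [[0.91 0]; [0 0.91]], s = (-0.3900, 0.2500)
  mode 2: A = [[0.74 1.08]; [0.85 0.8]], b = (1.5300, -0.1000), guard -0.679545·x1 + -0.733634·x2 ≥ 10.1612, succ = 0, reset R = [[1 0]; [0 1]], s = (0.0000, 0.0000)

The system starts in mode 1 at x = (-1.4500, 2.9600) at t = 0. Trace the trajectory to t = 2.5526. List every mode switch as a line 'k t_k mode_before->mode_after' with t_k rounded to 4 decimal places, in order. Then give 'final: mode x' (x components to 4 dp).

1 0.9490 1->0
2 2.1729 0->2
final: 2 -5.5313 -5.5591

Mode 1: guard c·x = 4.5579 hit at Δt = 0.9490 (t = 0.9490), x⁻ = (-5.2308, 3.7354) → reset → x⁺ = (-5.1500, 3.6492), jump to mode 0
Mode 0: guard c·x = 3.8509 hit at Δt = 1.2239 (t = 2.1729), x⁻ = (-3.4837, -2.6314) → reset → x⁺ = (-3.2375, -2.9056), jump to mode 2
Mode 2: flow for 0.3797 to horizon, guard not reached → x = (-5.5313, -5.5591)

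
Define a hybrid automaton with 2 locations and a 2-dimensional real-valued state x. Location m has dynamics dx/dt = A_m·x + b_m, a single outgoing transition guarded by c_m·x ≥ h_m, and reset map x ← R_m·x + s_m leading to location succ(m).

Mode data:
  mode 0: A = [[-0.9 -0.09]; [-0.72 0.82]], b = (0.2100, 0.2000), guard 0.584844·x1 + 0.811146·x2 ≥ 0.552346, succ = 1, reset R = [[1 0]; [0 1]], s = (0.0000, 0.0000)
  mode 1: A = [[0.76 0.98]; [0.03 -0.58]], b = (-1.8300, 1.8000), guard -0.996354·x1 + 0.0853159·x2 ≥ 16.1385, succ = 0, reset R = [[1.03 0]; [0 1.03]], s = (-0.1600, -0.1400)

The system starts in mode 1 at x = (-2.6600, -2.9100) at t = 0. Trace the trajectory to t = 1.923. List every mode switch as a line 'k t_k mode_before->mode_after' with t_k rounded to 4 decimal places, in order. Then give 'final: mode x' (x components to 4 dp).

Mode 1: guard c·x = 16.1385 hit at Δt = 1.4363 (t = 1.4363), x⁻ = (-16.1794, 0.2117) → reset → x⁺ = (-16.8248, 0.0780), jump to mode 0
Mode 0: flow for 0.4867 to horizon, guard not reached → x = (-10.8923, 6.1864)

1 1.4363 1->0
final: 0 -10.8923 6.1864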